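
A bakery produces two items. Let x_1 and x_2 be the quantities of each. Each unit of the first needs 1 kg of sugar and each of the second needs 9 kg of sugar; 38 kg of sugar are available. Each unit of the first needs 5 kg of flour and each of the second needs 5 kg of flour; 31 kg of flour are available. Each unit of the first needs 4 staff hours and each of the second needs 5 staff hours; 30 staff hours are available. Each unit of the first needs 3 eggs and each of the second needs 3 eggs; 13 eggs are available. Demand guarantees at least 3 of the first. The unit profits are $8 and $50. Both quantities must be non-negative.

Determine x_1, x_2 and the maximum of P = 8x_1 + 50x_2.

Extreme points and P = 8x_1 + 50x_2:
  (13/3, 0) → P = 104/3
  (3, 0) → P = 24
  (3, 4/3) → P = 272/3

The binding constraints are 3x_1 + 3x_2 = 13 and x_1 = 3.
Solving simultaneously gives x_1 = 3, x_2 = 4/3.

x_1 = 3, x_2 = 4/3, maximum P = 272/3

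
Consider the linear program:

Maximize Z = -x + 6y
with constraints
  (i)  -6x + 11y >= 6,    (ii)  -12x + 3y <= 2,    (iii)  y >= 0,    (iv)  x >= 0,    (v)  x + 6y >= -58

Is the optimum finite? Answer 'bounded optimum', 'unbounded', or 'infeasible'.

unbounded

From the feasible point (0, 6/11), moving in the direction (11, 6) keeps every constraint satisfied while Z increases without bound.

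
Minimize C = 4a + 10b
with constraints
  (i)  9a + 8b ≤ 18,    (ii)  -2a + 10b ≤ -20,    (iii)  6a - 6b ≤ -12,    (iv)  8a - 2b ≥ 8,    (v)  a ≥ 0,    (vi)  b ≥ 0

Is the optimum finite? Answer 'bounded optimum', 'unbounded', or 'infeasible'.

infeasible

The boundaries a = 0 and b = 0 meet at (0, 0), but that point violates -2a + 10b ≤ -20. Every candidate vertex is excluded by some other constraint, so the feasible region is empty.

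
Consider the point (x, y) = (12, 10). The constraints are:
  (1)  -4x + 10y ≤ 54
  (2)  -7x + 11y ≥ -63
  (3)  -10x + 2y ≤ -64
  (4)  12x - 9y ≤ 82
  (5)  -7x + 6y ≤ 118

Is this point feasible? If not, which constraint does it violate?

feasible

(1): 52 ≤ 54 ✓
(2): 26 ≥ -63 ✓
(3): -100 ≤ -64 ✓
(4): 54 ≤ 82 ✓
(5): -24 ≤ 118 ✓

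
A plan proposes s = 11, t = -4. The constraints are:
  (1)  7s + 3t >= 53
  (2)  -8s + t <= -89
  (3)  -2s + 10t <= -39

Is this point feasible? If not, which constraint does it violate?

(1): 65 ≥ 53 ✓
(2): -92 ≤ -89 ✓
(3): -62 ≤ -39 ✓

feasible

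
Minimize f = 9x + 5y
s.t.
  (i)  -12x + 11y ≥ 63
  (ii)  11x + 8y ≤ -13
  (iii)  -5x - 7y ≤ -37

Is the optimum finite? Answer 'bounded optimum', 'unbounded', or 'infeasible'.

From the feasible point (-387/37, 472/37), moving in the direction (-7, 5) keeps every constraint satisfied while f decreases without bound.

unbounded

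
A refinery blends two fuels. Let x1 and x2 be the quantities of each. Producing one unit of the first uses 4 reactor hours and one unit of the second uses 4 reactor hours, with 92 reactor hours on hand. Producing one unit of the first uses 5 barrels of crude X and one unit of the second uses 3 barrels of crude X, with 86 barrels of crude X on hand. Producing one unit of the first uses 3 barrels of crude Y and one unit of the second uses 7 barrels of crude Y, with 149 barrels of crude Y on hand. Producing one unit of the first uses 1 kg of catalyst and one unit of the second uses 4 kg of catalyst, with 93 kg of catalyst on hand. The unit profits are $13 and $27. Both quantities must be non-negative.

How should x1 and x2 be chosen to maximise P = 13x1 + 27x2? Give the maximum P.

x1 = 3, x2 = 20, maximum P = 579

Corner points and P = 13x1 + 27x2:
  (0, 0) → P = 0
  (0, 149/7) → P = 4023/7
  (86/5, 0) → P = 1118/5
  (17/2, 29/2) → P = 502
  (3, 20) → P = 579

The optimum lies where 4x1 + 4x2 = 92 and 3x1 + 7x2 = 149.
Solving simultaneously gives x1 = 3, x2 = 20.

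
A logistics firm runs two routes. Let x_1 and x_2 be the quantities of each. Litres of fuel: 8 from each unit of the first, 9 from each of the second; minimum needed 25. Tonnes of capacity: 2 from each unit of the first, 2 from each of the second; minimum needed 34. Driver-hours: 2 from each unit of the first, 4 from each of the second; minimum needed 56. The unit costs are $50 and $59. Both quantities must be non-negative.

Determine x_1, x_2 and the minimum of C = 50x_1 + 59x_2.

x_1 = 6, x_2 = 11, minimum C = 949

Feasible corners and C = 50x_1 + 59x_2:
  (0, 17) → C = 1003
  (28, 0) → C = 1400
  (6, 11) → C = 949
The feasible region is unbounded (it extends along (0, 1), (1, 0)), but C strictly increases along every unbounded feasible direction, so there is no improving ray and the minimum is attained at a vertex.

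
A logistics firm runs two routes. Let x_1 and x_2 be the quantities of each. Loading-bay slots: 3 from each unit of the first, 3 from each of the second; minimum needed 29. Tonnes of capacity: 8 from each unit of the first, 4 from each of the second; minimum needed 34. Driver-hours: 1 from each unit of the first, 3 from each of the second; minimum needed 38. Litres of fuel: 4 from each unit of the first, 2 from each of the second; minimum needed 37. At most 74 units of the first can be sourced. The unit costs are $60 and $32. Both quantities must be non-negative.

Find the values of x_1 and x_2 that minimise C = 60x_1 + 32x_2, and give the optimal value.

x_1 = 7/2, x_2 = 23/2, minimum C = 578

Corner points and C = 60x_1 + 32x_2:
  (0, 37/2) → C = 592
  (38, 0) → C = 2280
  (74, 0) → C = 4440
  (7/2, 23/2) → C = 578
The feasible region is unbounded (it extends along (0, 1)), but C strictly increases along every unbounded feasible direction, so there is no improving ray and the minimum is attained at a vertex.

The optimum lies where x_1 + 3x_2 = 38 and 4x_1 + 2x_2 = 37.
Solving simultaneously gives x_1 = 7/2, x_2 = 23/2.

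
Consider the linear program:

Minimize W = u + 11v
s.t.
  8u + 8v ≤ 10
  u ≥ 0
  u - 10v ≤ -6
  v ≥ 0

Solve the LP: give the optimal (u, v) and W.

The binding constraints are u = 0 and u - 10v = -6.
Solving simultaneously gives u = 0, v = 3/5.

u = 0, v = 3/5, minimum W = 33/5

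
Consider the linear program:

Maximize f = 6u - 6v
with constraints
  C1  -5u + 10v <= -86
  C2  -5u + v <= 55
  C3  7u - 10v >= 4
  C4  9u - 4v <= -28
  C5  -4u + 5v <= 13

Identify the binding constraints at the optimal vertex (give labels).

C2 and C4

Feasible corners and f = 6u - 6v:
  (-212/15, -47/3) → f = 46/5
  (-312/35, -457/35) → f = 174/7
  (-192/11, -355/11) → f = 978/11

The maximum is at (-192/11, -355/11). Substituting into each constraint, equality holds for C2 and C4; the remaining constraints have slack.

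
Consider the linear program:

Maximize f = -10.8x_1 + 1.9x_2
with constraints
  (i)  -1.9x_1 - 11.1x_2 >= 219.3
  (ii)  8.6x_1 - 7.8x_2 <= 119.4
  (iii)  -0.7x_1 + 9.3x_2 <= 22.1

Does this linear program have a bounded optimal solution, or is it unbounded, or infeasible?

From the feasible point (-3210/919, -17607/919), moving in the direction (-9.3, -0.7) keeps every constraint satisfied while f increases without bound.

unbounded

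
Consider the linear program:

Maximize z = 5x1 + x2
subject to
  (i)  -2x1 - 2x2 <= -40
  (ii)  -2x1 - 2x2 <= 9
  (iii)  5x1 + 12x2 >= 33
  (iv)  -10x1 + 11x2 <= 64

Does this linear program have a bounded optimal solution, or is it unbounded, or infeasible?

From the feasible point (207/7, -67/7), moving in the direction (11, 10) keeps every constraint satisfied while z increases without bound.

unbounded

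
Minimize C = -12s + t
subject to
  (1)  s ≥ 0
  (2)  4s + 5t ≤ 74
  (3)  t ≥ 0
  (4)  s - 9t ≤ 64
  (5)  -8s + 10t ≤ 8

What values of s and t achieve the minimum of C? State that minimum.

s = 37/2, t = 0, minimum C = -222

Vertices and C = -12s + t:
  (0, 0) → C = 0
  (0, 4/5) → C = 4/5
  (37/2, 0) → C = -222
  (35/4, 39/5) → C = -486/5

At the optimal vertex, 4s + 5t = 74 and t = 0.
Solving simultaneously gives s = 37/2, t = 0.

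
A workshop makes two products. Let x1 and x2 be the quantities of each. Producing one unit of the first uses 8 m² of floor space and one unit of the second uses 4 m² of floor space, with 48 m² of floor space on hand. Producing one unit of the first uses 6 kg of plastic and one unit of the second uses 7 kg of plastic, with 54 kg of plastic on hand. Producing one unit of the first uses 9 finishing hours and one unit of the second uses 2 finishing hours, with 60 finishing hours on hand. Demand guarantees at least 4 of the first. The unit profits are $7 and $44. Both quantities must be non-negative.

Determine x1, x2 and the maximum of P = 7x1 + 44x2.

Extreme points and P = 7x1 + 44x2:
  (6, 0) → P = 42
  (4, 0) → P = 28
  (4, 4) → P = 204

x1 = 4, x2 = 4, maximum P = 204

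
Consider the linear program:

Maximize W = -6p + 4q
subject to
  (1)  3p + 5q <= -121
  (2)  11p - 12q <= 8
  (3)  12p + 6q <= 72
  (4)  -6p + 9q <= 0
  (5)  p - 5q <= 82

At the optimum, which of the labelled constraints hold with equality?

(4) and (5)

Vertices and W = -6p + 4q:
  (-1412/91, -1355/91) → W = 436/13
  (-363/19, -242/19) → W = 1210/19
  (-944/43, -894/43) → W = 2088/43
  (-246/7, -164/7) → W = 820/7

The maximum is at (-246/7, -164/7). Substituting into each constraint, equality holds for (4) and (5); the remaining constraints have slack.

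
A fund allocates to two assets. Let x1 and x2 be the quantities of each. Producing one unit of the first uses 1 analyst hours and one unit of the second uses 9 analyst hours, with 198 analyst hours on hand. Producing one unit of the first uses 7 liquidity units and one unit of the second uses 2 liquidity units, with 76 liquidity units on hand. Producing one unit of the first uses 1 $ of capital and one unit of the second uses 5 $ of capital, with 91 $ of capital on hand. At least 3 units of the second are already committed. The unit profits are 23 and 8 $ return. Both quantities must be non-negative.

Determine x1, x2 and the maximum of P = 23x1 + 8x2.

x1 = 6, x2 = 17, maximum P = 274

Extreme points and P = 23x1 + 8x2:
  (0, 91/5) → P = 728/5
  (0, 3) → P = 24
  (6, 17) → P = 274
  (10, 3) → P = 254

The optimum lies where 7x1 + 2x2 = 76 and x1 + 5x2 = 91.
Solving simultaneously gives x1 = 6, x2 = 17.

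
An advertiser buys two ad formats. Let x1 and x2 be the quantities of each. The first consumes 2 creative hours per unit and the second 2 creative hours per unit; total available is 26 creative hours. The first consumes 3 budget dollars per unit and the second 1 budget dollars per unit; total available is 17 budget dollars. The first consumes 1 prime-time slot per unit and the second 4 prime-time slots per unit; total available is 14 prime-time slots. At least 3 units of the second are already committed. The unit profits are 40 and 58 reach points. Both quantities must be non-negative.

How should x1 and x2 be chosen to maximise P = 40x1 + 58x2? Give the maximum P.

The optimum lies where x1 + 4x2 = 14 and x2 = 3.
Solving simultaneously gives x1 = 2, x2 = 3.

x1 = 2, x2 = 3, maximum P = 254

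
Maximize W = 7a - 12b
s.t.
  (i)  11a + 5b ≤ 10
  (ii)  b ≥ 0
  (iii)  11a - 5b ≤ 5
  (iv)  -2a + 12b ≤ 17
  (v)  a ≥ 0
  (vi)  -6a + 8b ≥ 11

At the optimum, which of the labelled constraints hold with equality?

Feasible corners and W = 7a - 12b:
  (0, 17/12) → W = -17
  (1/14, 10/7) → W = -233/14
  (0, 11/8) → W = -33/2

The maximum is at (0, 11/8). Substituting into each constraint, equality holds for (v) and (vi); the remaining constraints have slack.

(v) and (vi)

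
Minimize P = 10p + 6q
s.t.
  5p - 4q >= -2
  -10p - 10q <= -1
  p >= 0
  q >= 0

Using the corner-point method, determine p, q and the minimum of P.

p = 0, q = 1/10, minimum P = 3/5

Feasible corners and P = 10p + 6q:
  (0, 1/2) → P = 3
  (0, 1/10) → P = 3/5
  (1/10, 0) → P = 1
The feasible region is unbounded (it extends along (4, 5), (1, 0)), but P strictly increases along every unbounded feasible direction, so there is no improving ray and the minimum is attained at a vertex.

The optimum lies where -10p - 10q = -1 and p = 0.
Solving simultaneously gives p = 0, q = 1/10.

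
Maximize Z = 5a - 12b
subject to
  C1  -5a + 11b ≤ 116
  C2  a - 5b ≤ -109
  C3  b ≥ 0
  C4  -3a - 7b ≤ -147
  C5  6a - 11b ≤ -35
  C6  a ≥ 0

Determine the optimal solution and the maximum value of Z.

a = 1024/19, b = 619/19, maximum Z = -2308/19

Corner points and Z = 5a - 12b:
  (619/14, 429/14) → Z = -2053/14
  (81, 521/11) → Z = -1797/11
  (1024/19, 619/19) → Z = -2308/19

The binding constraints are a - 5b = -109 and 6a - 11b = -35.
Solving simultaneously gives a = 1024/19, b = 619/19.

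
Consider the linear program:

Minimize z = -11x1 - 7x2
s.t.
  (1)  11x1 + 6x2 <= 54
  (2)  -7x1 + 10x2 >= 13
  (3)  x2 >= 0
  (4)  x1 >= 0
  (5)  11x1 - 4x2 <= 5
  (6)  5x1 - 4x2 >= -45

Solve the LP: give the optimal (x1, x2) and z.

x1 = 0, x2 = 9, minimum z = -63

The optimum lies where 11x1 + 6x2 = 54 and x1 = 0.
Solving simultaneously gives x1 = 0, x2 = 9.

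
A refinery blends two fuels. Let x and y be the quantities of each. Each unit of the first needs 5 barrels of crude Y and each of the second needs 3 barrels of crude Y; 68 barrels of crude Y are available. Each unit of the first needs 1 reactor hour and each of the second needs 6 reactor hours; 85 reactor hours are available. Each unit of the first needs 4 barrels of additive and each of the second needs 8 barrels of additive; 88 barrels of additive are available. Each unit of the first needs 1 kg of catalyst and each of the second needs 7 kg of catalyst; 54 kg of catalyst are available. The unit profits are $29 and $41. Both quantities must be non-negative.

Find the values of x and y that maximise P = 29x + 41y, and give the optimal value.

Corner points and P = 29x + 41y:
  (0, 0) → P = 0
  (0, 54/7) → P = 2214/7
  (68/5, 0) → P = 1972/5
  (10, 6) → P = 536
  (46/5, 32/5) → P = 2646/5

x = 10, y = 6, maximum P = 536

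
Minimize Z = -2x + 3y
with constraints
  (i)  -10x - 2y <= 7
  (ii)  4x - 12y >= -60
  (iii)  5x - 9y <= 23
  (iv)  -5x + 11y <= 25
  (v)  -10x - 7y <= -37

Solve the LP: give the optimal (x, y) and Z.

Extreme points and Z = -2x + 3y:
  (34, 49/3) → Z = -19
  (45/2, 25/2) → Z = -15/2
  (494/125, -9/25) → Z = -1123/125
  (8/5, 3) → Z = 29/5

x = 34, y = 49/3, minimum Z = -19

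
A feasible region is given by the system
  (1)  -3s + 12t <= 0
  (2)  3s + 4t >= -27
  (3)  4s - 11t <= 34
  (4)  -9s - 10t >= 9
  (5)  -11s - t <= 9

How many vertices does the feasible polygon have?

4

Of the 10 pairwise boundary intersections, those satisfying every inequality are:
  (-18/23, -9/46)
  (-4/5, -1/5)
  (241/139, -342/139)
  (-13/25, -82/25)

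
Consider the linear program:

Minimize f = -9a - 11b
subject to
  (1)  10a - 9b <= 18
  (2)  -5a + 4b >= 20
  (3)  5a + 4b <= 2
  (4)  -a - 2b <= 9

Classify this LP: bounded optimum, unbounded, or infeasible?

unbounded

From the feasible point (-9/5, 11/4), moving in the direction (-4, 5) keeps every constraint satisfied while f decreases without bound.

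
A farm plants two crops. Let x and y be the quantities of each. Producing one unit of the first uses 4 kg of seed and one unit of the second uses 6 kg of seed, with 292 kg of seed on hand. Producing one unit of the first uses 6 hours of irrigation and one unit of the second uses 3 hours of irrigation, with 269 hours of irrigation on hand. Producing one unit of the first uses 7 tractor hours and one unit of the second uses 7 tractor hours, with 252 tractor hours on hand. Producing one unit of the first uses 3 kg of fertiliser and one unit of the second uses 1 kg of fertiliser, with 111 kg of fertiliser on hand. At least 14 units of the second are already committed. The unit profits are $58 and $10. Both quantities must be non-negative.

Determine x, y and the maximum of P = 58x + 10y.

Feasible corners and P = 58x + 10y:
  (0, 36) → P = 360
  (0, 14) → P = 140
  (22, 14) → P = 1416

At the optimal vertex, 7x + 7y = 252 and y = 14.
Solving simultaneously gives x = 22, y = 14.

x = 22, y = 14, maximum P = 1416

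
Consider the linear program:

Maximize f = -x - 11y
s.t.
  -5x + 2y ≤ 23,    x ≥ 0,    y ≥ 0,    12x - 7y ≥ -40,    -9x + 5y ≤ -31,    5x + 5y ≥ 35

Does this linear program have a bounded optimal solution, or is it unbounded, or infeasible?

Extreme points and f = -x - 11y:
  (7, 0) → f = -7
  (139, 244) → f = -2823
  (33/7, 16/7) → f = -209/7
The feasible region has finitely many vertices and no improving ray; the maximum is -7 at (7, 0).

bounded optimum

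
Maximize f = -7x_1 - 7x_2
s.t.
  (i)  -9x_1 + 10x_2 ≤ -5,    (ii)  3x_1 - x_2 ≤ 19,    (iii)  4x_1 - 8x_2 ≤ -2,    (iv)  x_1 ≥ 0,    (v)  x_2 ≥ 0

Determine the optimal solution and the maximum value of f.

x_1 = 15/8, x_2 = 19/16, maximum f = -343/16

Corner points and f = -7x_1 - 7x_2:
  (185/21, 52/7) → f = -341/3
  (15/8, 19/16) → f = -343/16
  (77/10, 41/10) → f = -413/5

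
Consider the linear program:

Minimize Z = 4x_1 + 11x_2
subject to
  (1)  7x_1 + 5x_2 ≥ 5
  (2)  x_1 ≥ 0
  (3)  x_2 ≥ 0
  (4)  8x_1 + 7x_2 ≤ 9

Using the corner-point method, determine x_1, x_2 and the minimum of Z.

Corner points and Z = 4x_1 + 11x_2:
  (0, 1) → Z = 11
  (5/7, 0) → Z = 20/7
  (0, 9/7) → Z = 99/7
  (9/8, 0) → Z = 9/2

The optimum lies where 7x_1 + 5x_2 = 5 and x_2 = 0.
Solving simultaneously gives x_1 = 5/7, x_2 = 0.

x_1 = 5/7, x_2 = 0, minimum Z = 20/7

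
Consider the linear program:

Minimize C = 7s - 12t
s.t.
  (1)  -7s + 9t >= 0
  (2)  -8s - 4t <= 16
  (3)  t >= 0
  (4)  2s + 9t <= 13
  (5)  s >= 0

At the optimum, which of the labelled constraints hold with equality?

(4) and (5)

Vertices and C = 7s - 12t:
  (0, 0) → C = 0
  (13/9, 91/81) → C = -91/27
  (0, 13/9) → C = -52/3

The minimum is at (0, 13/9). Substituting into each constraint, equality holds for (4) and (5); the remaining constraints have slack.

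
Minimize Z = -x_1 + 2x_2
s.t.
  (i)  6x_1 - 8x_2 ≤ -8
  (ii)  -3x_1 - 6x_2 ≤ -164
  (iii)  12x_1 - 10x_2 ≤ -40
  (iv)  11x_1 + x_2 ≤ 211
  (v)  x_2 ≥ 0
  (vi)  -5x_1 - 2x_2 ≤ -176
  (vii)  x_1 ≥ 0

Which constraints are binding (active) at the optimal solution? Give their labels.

Feasible corners and Z = -x_1 + 2x_2:
  (246/17, 881/17) → Z = 1516/17
  (0, 211) → Z = 422
  (0, 88) → Z = 176

The minimum is at (246/17, 881/17). Substituting into each constraint, equality holds for (iv) and (vi); the remaining constraints have slack.

(iv) and (vi)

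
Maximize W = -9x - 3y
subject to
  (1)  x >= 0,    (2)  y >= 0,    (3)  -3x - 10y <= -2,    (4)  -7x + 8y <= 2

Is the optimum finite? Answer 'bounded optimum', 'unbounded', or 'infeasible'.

Extreme points and W = -9x - 3y:
  (0, 1/5) → W = -3/5
  (0, 1/4) → W = -3/4
  (2/3, 0) → W = -6
The feasible region has finitely many vertices and no improving ray; the maximum is -3/5 at (0, 1/5).

bounded optimum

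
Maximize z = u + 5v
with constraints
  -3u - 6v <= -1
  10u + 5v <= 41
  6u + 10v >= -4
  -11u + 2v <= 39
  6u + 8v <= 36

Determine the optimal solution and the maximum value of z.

u = -12/5, v = 63/10, maximum z = 291/10

Extreme points and z = u + 5v:
  (241/45, -113/45) → z = -36/5
  (-29/9, 16/9) → z = 17/3
  (74/25, 57/25) → z = 359/25
  (-12/5, 63/10) → z = 291/10

At the optimal vertex, -11u + 2v = 39 and 6u + 8v = 36.
Solving simultaneously gives u = -12/5, v = 63/10.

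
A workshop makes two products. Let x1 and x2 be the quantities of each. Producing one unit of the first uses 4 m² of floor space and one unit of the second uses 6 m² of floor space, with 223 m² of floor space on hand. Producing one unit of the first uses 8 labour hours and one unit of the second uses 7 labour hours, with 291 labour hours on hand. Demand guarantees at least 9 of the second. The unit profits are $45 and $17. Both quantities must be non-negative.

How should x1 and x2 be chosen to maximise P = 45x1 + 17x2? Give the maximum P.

Feasible corners and P = 45x1 + 17x2:
  (0, 223/6) → P = 3791/6
  (0, 9) → P = 153
  (37/4, 31) → P = 3773/4
  (57/2, 9) → P = 2871/2

At the optimal vertex, 8x1 + 7x2 = 291 and x2 = 9.
Solving simultaneously gives x1 = 57/2, x2 = 9.

x1 = 57/2, x2 = 9, maximum P = 2871/2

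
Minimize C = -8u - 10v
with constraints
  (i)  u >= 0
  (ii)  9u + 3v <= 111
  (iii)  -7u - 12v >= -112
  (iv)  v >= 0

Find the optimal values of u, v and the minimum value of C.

u = 332/29, v = 77/29, minimum C = -3426/29

Vertices and C = -8u - 10v:
  (0, 28/3) → C = -280/3
  (0, 0) → C = 0
  (332/29, 77/29) → C = -3426/29
  (37/3, 0) → C = -296/3

The binding constraints are 9u + 3v = 111 and -7u - 12v = -112.
Solving simultaneously gives u = 332/29, v = 77/29.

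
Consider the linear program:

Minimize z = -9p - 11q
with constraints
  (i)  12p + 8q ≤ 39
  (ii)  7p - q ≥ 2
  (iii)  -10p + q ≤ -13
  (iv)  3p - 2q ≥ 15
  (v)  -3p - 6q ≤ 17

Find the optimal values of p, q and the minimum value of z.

Corner points and z = -9p - 11q:
  (33/8, -21/16) → z = -363/16
  (185/24, -107/16) → z = 67/16
  (7/3, -4) → z = 23

The binding constraints are 12p + 8q = 39 and 3p - 2q = 15.
Solving simultaneously gives p = 33/8, q = -21/16.

p = 33/8, q = -21/16, minimum z = -363/16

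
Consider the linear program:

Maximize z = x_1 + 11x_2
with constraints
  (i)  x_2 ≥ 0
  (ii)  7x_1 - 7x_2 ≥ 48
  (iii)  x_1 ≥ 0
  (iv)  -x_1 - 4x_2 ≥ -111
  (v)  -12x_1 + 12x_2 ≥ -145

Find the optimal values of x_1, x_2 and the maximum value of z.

Feasible corners and z = x_1 + 11x_2:
  (48/7, 0) → z = 48/7
  (145/12, 0) → z = 145/12
  (969/35, 729/35) → z = 1284/5
  (478/15, 1187/60) → z = 14969/60

The binding constraints are 7x_1 - 7x_2 = 48 and -x_1 - 4x_2 = -111.
Solving simultaneously gives x_1 = 969/35, x_2 = 729/35.

x_1 = 969/35, x_2 = 729/35, maximum z = 1284/5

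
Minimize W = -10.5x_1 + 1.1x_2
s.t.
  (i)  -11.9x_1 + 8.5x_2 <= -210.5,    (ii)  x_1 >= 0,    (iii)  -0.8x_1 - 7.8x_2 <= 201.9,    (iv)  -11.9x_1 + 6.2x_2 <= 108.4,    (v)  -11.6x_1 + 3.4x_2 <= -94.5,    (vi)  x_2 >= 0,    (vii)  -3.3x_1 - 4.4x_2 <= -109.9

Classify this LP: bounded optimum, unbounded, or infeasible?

From the feasible point (186035/8041, 61316/8041), moving in the direction (1, 0) keeps every constraint satisfied while W decreases without bound.

unbounded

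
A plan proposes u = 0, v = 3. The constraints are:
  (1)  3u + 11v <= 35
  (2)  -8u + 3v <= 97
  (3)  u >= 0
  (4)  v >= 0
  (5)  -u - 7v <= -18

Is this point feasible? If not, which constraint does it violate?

feasible

(1): 33 ≤ 35 ✓
(2): 9 ≤ 97 ✓
(3): 0 ≥ 0 ✓
(4): 3 ≥ 0 ✓
(5): -21 ≤ -18 ✓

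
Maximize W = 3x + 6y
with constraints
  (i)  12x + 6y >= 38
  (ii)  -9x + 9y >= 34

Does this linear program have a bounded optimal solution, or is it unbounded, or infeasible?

From the feasible point (23/27, 125/27), moving in the direction (-6, 12) keeps every constraint satisfied while W increases without bound.

unbounded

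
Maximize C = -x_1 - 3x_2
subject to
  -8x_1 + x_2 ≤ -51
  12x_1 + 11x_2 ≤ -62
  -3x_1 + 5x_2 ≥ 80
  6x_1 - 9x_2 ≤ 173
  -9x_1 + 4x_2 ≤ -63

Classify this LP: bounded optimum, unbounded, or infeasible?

The boundaries -8x_1 + x_2 = -51 and 12x_1 + 11x_2 = -62 meet at (499/100, -277/25), but that point violates -3x_1 + 5x_2 ≥ 80. Every candidate vertex is excluded by some other constraint, so the feasible region is empty.

infeasible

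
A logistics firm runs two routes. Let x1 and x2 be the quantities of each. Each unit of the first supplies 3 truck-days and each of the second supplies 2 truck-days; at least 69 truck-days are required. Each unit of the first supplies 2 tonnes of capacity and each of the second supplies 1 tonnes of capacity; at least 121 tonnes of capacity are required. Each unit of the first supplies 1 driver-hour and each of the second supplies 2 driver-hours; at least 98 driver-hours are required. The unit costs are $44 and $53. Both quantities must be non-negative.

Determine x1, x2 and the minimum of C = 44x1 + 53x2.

Vertices and C = 44x1 + 53x2:
  (0, 121) → C = 6413
  (98, 0) → C = 4312
  (48, 25) → C = 3437
The feasible region is unbounded (it extends along (0, 1), (1, 0)), but C strictly increases along every unbounded feasible direction, so there is no improving ray and the minimum is attained at a vertex.

At the optimal vertex, 2x1 + x2 = 121 and x1 + 2x2 = 98.
Solving simultaneously gives x1 = 48, x2 = 25.

x1 = 48, x2 = 25, minimum C = 3437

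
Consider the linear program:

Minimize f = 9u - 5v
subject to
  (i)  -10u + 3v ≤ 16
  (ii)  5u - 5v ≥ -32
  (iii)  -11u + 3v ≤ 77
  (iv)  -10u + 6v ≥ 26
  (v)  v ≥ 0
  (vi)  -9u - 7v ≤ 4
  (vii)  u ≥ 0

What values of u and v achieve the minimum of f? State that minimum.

u = 16/35, v = 48/7, minimum f = -1056/35

Feasible corners and f = 9u - 5v:
  (16/35, 48/7) → f = -1056/35
  (0, 16/3) → f = -80/3
  (31/10, 19/2) → f = -98/5
  (0, 13/3) → f = -65/3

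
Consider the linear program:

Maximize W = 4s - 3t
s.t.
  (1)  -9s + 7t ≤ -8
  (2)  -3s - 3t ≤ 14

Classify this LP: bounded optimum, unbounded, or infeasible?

From the feasible point (-37/24, -25/8), moving in the direction (7, 9) keeps every constraint satisfied while W increases without bound.

unbounded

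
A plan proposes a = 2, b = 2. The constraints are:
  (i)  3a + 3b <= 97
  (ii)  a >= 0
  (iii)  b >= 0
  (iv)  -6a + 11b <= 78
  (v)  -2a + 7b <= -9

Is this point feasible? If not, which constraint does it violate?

not feasible — violates (v)

Constraint (v): -2a + 7b = 10, which is not ≤ -9. All other constraints are satisfied.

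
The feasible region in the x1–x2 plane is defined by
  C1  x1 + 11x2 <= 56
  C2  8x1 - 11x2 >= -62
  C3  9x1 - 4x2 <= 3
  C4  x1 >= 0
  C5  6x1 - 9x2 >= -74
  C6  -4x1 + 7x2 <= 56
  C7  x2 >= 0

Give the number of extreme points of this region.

4

Of the 21 pairwise boundary intersections, those satisfying every inequality are:
  (257/103, 501/103)
  (0, 56/11)
  (1/3, 0)
  (0, 0)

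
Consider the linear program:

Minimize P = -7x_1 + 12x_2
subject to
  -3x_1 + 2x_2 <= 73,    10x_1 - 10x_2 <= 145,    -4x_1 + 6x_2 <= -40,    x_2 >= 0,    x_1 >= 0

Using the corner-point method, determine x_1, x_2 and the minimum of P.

x_1 = 29/2, x_2 = 0, minimum P = -203/2

Corner points and P = -7x_1 + 12x_2:
  (47/2, 9) → P = -113/2
  (29/2, 0) → P = -203/2
  (10, 0) → P = -70

At the optimal vertex, 10x_1 - 10x_2 = 145 and x_2 = 0.
Solving simultaneously gives x_1 = 29/2, x_2 = 0.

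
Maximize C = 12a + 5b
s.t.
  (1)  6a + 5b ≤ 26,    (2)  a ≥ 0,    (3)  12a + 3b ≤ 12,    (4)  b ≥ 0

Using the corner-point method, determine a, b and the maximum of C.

a = 0, b = 4, maximum C = 20

Vertices and C = 12a + 5b:
  (0, 4) → C = 20
  (0, 0) → C = 0
  (1, 0) → C = 12

The binding constraints are a = 0 and 12a + 3b = 12.
Solving simultaneously gives a = 0, b = 4.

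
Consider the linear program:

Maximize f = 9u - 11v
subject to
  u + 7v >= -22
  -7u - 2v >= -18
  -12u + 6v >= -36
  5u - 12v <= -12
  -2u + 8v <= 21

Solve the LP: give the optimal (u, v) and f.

Feasible corners and f = 9u - 11v:
  (-348/47, -98/47) → f = -2054/47
  (-323/22, -23/22) → f = -1327/11
  (96/47, 87/47) → f = -93/47
  (17/10, 61/20) → f = -73/4

At the optimal vertex, -7u - 2v = -18 and 5u - 12v = -12.
Solving simultaneously gives u = 96/47, v = 87/47.

u = 96/47, v = 87/47, maximum f = -93/47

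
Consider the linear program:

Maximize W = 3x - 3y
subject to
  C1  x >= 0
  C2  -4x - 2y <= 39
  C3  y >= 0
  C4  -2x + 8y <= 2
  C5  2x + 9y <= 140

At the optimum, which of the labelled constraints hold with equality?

C3 and C5

Vertices and W = 3x - 3y:
  (0, 0) → W = 0
  (0, 1/4) → W = -3/4
  (70, 0) → W = 210
  (551/17, 142/17) → W = 1227/17

The maximum is at (70, 0). Substituting into each constraint, equality holds for C3 and C5; the remaining constraints have slack.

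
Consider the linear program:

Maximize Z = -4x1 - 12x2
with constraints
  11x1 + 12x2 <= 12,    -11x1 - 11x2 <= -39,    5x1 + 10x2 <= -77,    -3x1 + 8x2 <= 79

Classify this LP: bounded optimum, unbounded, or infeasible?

From the feasible point (336/11, -27), moving in the direction (11, -11) keeps every constraint satisfied while Z increases without bound.

unbounded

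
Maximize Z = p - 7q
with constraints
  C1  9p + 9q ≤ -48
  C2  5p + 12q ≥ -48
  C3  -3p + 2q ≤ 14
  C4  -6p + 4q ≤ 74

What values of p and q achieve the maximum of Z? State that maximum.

p = -16/7, q = -64/21, maximum Z = 400/21

Corner points and Z = p - 7q:
  (-16/7, -64/21) → Z = 400/21
  (-74/15, -2/5) → Z = -32/15
  (-132/23, -37/23) → Z = 127/23

The optimum lies where 9p + 9q = -48 and 5p + 12q = -48.
Solving simultaneously gives p = -16/7, q = -64/21.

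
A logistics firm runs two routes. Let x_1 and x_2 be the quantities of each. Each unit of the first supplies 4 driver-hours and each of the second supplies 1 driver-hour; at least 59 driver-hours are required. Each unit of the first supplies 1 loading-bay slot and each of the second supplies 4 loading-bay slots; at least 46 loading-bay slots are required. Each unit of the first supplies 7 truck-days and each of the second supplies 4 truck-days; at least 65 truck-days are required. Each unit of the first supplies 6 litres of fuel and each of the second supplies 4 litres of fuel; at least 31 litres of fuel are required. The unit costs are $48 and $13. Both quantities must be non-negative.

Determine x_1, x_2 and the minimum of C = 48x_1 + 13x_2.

x_1 = 38/3, x_2 = 25/3, minimum C = 2149/3

The feasible region is unbounded (it extends along (0, 1), (1, 0)), but C strictly increases along every unbounded feasible direction, so there is no improving ray and the minimum is attained at a vertex.

At the optimal vertex, 4x_1 + x_2 = 59 and x_1 + 4x_2 = 46.
Solving simultaneously gives x_1 = 38/3, x_2 = 25/3.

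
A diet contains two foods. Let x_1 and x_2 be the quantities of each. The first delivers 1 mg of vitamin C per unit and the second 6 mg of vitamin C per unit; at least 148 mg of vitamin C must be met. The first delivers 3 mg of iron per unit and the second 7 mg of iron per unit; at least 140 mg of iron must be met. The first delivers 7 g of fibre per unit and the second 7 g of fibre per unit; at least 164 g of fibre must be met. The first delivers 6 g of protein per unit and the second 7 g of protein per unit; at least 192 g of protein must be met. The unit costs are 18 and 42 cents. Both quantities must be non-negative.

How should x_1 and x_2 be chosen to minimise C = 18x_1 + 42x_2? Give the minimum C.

x_1 = 4, x_2 = 24, minimum C = 1080

Vertices and C = 18x_1 + 42x_2:
  (0, 192/7) → C = 1152
  (148, 0) → C = 2664
  (4, 24) → C = 1080
The feasible region is unbounded (it extends along (0, 1), (1, 0)), but C strictly increases along every unbounded feasible direction, so there is no improving ray and the minimum is attained at a vertex.

At the optimal vertex, x_1 + 6x_2 = 148 and 6x_1 + 7x_2 = 192.
Solving simultaneously gives x_1 = 4, x_2 = 24.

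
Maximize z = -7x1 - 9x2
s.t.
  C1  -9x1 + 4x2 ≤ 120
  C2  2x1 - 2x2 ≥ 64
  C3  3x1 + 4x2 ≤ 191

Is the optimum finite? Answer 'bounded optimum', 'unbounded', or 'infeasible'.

unbounded

From the feasible point (-248/5, -408/5), moving in the direction (-4, -9) keeps every constraint satisfied while z increases without bound.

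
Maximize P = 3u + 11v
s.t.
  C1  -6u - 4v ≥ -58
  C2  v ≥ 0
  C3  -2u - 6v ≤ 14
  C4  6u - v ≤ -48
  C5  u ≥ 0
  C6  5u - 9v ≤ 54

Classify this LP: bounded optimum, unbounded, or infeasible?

infeasible

The boundaries -6u - 4v = -58 and v = 0 meet at (29/3, 0), but that point violates 6u - v ≤ -48. Every candidate vertex is excluded by some other constraint, so the feasible region is empty.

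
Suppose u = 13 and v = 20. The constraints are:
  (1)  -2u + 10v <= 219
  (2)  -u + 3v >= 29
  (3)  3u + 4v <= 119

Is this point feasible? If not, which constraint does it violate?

(1): 174 ≤ 219 ✓
(2): 47 ≥ 29 ✓
(3): 119 ≤ 119 ✓

feasible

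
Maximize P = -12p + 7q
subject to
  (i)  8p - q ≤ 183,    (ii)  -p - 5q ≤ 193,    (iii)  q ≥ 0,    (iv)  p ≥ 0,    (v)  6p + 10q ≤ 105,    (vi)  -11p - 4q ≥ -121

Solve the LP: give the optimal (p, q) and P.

Vertices and P = -12p + 7q:
  (0, 0) → P = 0
  (11, 0) → P = -132
  (0, 21/2) → P = 147/2
  (395/43, 429/86) → P = -6477/86

The binding constraints are p = 0 and 6p + 10q = 105.
Solving simultaneously gives p = 0, q = 21/2.

p = 0, q = 21/2, maximum P = 147/2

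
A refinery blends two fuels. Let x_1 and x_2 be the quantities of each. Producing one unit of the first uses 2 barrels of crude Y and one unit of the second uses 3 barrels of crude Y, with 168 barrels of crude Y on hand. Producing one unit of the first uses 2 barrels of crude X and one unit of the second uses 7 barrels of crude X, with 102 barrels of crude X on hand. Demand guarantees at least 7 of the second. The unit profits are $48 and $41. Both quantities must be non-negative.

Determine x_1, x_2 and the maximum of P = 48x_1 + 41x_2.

x_1 = 53/2, x_2 = 7, maximum P = 1559

Vertices and P = 48x_1 + 41x_2:
  (0, 102/7) → P = 4182/7
  (0, 7) → P = 287
  (53/2, 7) → P = 1559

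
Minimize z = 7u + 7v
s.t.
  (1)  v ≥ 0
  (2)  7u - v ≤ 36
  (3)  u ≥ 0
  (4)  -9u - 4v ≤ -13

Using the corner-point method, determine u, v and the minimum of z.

Vertices and z = 7u + 7v:
  (36/7, 0) → z = 36
  (13/9, 0) → z = 91/9
  (0, 13/4) → z = 91/4
The feasible region is unbounded (it extends along (0, 1), (1, 7)), but z strictly increases along every unbounded feasible direction, so there is no improving ray and the minimum is attained at a vertex.

u = 13/9, v = 0, minimum z = 91/9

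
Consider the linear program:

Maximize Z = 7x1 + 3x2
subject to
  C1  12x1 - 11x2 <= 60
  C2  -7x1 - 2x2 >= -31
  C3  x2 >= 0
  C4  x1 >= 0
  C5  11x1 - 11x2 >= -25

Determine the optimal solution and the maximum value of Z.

At the optimal vertex, -7x1 - 2x2 = -31 and 11x1 - 11x2 = -25.
Solving simultaneously gives x1 = 97/33, x2 = 172/33.

x1 = 97/33, x2 = 172/33, maximum Z = 1195/33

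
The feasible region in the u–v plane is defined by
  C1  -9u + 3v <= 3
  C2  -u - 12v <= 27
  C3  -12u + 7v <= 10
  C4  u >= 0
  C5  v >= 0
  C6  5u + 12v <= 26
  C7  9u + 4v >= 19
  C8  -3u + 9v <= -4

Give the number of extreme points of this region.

The feasible vertices (each the meet of two boundaries and inside every other half-plane) are:
  (26/5, 0)
  (19/9, 0)
  (94/27, 58/81)
  (187/93, 7/31)

4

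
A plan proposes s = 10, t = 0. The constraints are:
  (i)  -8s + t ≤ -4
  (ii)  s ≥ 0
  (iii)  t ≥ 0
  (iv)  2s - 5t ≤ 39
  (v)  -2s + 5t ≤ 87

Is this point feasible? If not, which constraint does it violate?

feasible

(i): -80 ≤ -4 ✓
(ii): 10 ≥ 0 ✓
(iii): 0 ≥ 0 ✓
(iv): 20 ≤ 39 ✓
(v): -20 ≤ 87 ✓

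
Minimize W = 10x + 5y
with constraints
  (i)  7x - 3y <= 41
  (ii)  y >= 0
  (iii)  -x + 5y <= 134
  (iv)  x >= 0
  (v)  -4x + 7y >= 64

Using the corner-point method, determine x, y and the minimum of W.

x = 0, y = 64/7, minimum W = 320/7

Feasible corners and W = 10x + 5y:
  (607/32, 979/32) → W = 10965/32
  (479/37, 612/37) → W = 7850/37
  (0, 134/5) → W = 134
  (0, 64/7) → W = 320/7

The optimum lies where x = 0 and -4x + 7y = 64.
Solving simultaneously gives x = 0, y = 64/7.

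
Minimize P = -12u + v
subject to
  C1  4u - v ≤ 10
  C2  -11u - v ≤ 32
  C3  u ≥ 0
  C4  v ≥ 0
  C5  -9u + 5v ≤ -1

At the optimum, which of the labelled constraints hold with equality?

C1 and C5

Vertices and P = -12u + v:
  (5/2, 0) → P = -30
  (49/11, 86/11) → P = -502/11
  (1/9, 0) → P = -4/3

The minimum is at (49/11, 86/11). Substituting into each constraint, equality holds for C1 and C5; the remaining constraints have slack.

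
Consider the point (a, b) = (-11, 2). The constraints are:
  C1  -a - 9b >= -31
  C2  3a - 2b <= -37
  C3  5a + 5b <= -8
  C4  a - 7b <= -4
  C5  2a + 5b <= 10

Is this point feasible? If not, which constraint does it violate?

feasible

C1: -7 ≥ -31 ✓
C2: -37 ≤ -37 ✓
C3: -45 ≤ -8 ✓
C4: -25 ≤ -4 ✓
C5: -12 ≤ 10 ✓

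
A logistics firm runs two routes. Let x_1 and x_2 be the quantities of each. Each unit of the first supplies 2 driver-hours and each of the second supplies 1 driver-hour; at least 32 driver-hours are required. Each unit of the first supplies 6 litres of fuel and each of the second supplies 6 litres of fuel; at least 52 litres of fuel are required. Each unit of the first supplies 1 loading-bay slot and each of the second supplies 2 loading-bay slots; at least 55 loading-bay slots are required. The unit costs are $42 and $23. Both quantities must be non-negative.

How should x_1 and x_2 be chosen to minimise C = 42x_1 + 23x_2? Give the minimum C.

Feasible corners and C = 42x_1 + 23x_2:
  (0, 32) → C = 736
  (55, 0) → C = 2310
  (3, 26) → C = 724
The feasible region is unbounded (it extends along (0, 1), (1, 0)), but C strictly increases along every unbounded feasible direction, so there is no improving ray and the minimum is attained at a vertex.

The optimum lies where 2x_1 + x_2 = 32 and x_1 + 2x_2 = 55.
Solving simultaneously gives x_1 = 3, x_2 = 26.

x_1 = 3, x_2 = 26, minimum C = 724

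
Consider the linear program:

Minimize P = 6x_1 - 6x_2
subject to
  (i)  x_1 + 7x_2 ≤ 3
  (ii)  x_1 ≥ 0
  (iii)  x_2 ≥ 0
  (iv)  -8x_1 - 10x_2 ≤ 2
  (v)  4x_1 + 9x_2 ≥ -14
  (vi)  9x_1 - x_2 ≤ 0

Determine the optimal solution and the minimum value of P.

x_1 = 0, x_2 = 3/7, minimum P = -18/7

Extreme points and P = 6x_1 - 6x_2:
  (0, 3/7) → P = -18/7
  (3/64, 27/64) → P = -9/4
  (0, 0) → P = 0

At the optimal vertex, x_1 + 7x_2 = 3 and x_1 = 0.
Solving simultaneously gives x_1 = 0, x_2 = 3/7.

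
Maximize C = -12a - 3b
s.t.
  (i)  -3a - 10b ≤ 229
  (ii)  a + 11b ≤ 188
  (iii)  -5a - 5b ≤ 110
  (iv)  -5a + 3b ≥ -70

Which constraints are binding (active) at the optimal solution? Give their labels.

Corner points and C = -12a - 3b:
  (-43, 21) → C = 453
  (23, 15) → C = -321
  (1/2, -45/2) → C = 123/2

The maximum is at (-43, 21). Substituting into each constraint, equality holds for (ii) and (iii); the remaining constraints have slack.

(ii) and (iii)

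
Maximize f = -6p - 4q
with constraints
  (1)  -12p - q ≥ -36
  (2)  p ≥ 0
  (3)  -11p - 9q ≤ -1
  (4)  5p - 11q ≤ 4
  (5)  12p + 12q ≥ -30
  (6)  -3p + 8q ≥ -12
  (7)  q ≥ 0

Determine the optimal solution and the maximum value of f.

p = 0, q = 1/9, maximum f = -4/9

Corner points and f = -6p - 4q:
  (0, 36) → f = -144
  (400/137, 132/137) → f = -2928/137
  (0, 1/9) → f = -4/9
  (1/11, 0) → f = -6/11
  (4/5, 0) → f = -24/5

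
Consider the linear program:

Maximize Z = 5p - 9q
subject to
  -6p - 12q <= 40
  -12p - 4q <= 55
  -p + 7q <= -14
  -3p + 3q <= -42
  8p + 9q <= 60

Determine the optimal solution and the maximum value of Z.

p = 180/7, q = -340/21, maximum Z = 1920/7

Feasible corners and Z = 5p - 9q:
  (64/9, -62/9) → Z = 878/9
  (180/7, -340/21) → Z = 1920/7
  (186/17, -52/17) → Z = 1398/17

The optimum lies where -6p - 12q = 40 and 8p + 9q = 60.
Solving simultaneously gives p = 180/7, q = -340/21.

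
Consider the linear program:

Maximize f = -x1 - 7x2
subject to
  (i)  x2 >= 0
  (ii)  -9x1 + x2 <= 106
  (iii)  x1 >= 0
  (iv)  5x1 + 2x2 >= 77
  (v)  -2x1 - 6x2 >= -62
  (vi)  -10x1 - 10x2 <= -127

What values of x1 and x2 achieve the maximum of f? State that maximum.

x1 = 77/5, x2 = 0, maximum f = -77/5

The optimum lies where x2 = 0 and 5x1 + 2x2 = 77.
Solving simultaneously gives x1 = 77/5, x2 = 0.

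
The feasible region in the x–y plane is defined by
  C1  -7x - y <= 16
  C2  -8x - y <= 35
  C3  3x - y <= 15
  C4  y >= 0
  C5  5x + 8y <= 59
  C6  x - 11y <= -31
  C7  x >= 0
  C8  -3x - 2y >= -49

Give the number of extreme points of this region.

4

The feasible vertices (each the meet of two boundaries and inside every other half-plane) are:
  (179/29, 102/29)
  (49/8, 27/8)
  (0, 59/8)
  (0, 31/11)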